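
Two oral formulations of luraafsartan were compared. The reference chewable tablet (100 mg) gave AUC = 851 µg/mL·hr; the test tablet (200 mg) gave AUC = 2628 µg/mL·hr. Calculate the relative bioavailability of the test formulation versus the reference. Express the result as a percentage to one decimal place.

F_rel = (AUC_test/D_test) / (AUC_ref/D_ref)
      = (2628/200) / (851/100)
      = 13.14 / 8.51 = 1.5441 = 154.41%

F_rel = 154.4%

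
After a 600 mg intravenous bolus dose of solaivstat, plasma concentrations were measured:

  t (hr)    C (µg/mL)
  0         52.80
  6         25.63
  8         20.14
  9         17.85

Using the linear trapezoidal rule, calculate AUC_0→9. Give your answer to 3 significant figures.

AUC = 300 µg/mL·hr

Trapezoidal AUC_0→9:
  [0→6]: (52.80+25.63)/2 × 6 = 235.29
  [6→8]: (25.63+20.14)/2 × 2 = 45.77
  [8→9]: (20.14+17.85)/2 × 1 = 18.995
  Sum = 300.055 µg/mL·hr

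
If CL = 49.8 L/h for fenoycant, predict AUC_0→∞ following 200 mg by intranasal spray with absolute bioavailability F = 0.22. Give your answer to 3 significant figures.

AUC = 0.884 mg/L·h

AUC_0→∞ = F × Dose / CL
        = 0.22 × 200 / 49.8 = 0.883534 mg/L·h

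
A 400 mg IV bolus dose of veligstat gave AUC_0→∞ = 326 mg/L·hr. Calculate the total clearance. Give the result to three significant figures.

CL = Dose_iv / AUC_0→∞
   = 400 / 326 = 1.22699 L/hr

CL = 1.23 L/hr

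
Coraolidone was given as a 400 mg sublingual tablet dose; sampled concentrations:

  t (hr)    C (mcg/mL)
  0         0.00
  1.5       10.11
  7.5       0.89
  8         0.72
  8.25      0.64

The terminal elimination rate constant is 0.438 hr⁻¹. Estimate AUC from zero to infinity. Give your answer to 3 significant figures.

AUC = 42.6 mcg/mL·hr

Trapezoidal AUC_0→8.25:
  [0→1.5]: (0.00+10.11)/2 × 1.5 = 7.5825
  [1.5→7.5]: (10.11+0.89)/2 × 6 = 33.0
  [7.5→8]: (0.89+0.72)/2 × 0.5 = 0.4025
  [8→8.25]: (0.72+0.64)/2 × 0.25 = 0.17
  Sum = 41.155 mcg/mL·hr
Extrapolated tail: C_last / k_e = 0.64 / 0.438 = 1.461
AUC_0→∞ = 41.155 + 1.461 = 42.616 mcg/mL·hr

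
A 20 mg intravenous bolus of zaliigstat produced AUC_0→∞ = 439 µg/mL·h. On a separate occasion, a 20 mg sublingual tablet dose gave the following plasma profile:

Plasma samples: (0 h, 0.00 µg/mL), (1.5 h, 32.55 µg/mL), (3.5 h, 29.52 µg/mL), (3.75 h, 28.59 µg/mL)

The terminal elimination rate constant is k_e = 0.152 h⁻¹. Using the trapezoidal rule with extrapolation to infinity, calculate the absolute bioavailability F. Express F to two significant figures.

F = 0.64

Trapezoidal AUC_0→3.75 (sublingual tablet):
  [0→1.5]: (0.00+32.55)/2 × 1.5 = 24.4125
  [1.5→3.5]: (32.55+29.52)/2 × 2 = 62.07
  [3.5→3.75]: (29.52+28.59)/2 × 0.25 = 7.26375
  Sum = 93.74625 µg/mL·h
Tail: C_last/k_e = 28.59/0.152 = 188.092
AUC_0→∞ (sublingual tablet) = 93.74625 + 188.092 = 281.83825 µg/mL·h
F = (AUC_ev/D_ev)/(AUC_iv/D_iv) = (281.83825/20)/(439/20) = 14.0919/21.95 = 0.6420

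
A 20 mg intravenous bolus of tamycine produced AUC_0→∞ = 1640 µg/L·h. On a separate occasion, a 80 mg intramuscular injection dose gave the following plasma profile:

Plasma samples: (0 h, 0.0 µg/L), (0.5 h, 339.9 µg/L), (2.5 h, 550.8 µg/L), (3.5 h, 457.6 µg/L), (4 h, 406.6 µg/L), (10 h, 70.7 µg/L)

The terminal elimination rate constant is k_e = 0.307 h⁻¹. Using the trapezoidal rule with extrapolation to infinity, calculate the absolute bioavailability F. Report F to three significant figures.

F = 0.512

Trapezoidal AUC_0→10 (intramuscular injection):
  [0→0.5]: (0.0+339.9)/2 × 0.5 = 84.975
  [0.5→2.5]: (339.9+550.8)/2 × 2 = 890.7
  [2.5→3.5]: (550.8+457.6)/2 × 1 = 504.2
  [3.5→4]: (457.6+406.6)/2 × 0.5 = 216.05
  [4→10]: (406.6+70.7)/2 × 6 = 1431.9
  Sum = 3127.825 µg/L·h
Tail: C_last/k_e = 70.7/0.307 = 230.293
AUC_0→∞ (intramuscular injection) = 3127.825 + 230.293 = 3358.118 µg/L·h
F = (AUC_ev/D_ev)/(AUC_iv/D_iv) = (3358.118/80)/(1640/20) = 41.976475/82 = 0.5119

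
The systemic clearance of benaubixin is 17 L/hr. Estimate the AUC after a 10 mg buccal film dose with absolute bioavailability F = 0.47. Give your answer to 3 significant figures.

AUC = 0.276 mg/L·hr

AUC_0→∞ = F × Dose / CL
        = 0.47 × 10 / 17 = 0.276471 mg/L·hr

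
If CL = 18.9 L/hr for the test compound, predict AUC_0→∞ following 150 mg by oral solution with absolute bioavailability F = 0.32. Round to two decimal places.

AUC_0→∞ = F × Dose / CL
        = 0.32 × 150 / 18.9 = 2.53968 mg/L·hr

AUC = 2.54 mg/L·hr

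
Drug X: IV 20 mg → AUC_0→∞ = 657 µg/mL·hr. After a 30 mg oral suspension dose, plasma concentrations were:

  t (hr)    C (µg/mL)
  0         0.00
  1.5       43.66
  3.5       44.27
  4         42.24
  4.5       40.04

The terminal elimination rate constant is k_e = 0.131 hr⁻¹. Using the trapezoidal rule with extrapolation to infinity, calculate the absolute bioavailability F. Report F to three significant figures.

Trapezoidal AUC_0→4.5 (oral suspension):
  [0→1.5]: (0.00+43.66)/2 × 1.5 = 32.745
  [1.5→3.5]: (43.66+44.27)/2 × 2 = 87.93
  [3.5→4]: (44.27+42.24)/2 × 0.5 = 21.6275
  [4→4.5]: (42.24+40.04)/2 × 0.5 = 20.57
  Sum = 162.8725 µg/mL·hr
Tail: C_last/k_e = 40.04/0.131 = 305.649
AUC_0→∞ (oral suspension) = 162.8725 + 305.649 = 468.5215 µg/mL·hr
F = (AUC_ev/D_ev)/(AUC_iv/D_iv) = (468.5215/30)/(657/20) = 15.6174/32.85 = 0.4754

F = 0.475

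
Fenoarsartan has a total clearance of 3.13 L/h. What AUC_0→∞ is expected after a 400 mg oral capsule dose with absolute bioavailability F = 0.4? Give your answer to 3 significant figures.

AUC = 51.1 mg/L·h

AUC_0→∞ = F × Dose / CL
        = 0.4 × 400 / 3.13 = 51.1182 mg/L·h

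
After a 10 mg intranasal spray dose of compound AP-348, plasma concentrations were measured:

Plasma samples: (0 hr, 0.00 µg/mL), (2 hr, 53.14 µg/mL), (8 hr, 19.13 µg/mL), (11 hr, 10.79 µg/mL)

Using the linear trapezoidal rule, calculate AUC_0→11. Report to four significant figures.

AUC = 314.8 µg/mL·hr

Trapezoidal AUC_0→11:
  [0→2]: (0.00+53.14)/2 × 2 = 53.14
  [2→8]: (53.14+19.13)/2 × 6 = 216.81
  [8→11]: (19.13+10.79)/2 × 3 = 44.88
  Sum = 314.83 µg/mL·hr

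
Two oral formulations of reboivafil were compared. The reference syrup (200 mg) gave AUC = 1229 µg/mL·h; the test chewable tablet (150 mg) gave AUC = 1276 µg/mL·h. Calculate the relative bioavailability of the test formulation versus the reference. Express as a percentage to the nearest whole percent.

F_rel = (AUC_test/D_test) / (AUC_ref/D_ref)
      = (1276/150) / (1229/200)
      = 8.50667 / 6.145 = 1.3843 = 138.43%

F_rel = 138%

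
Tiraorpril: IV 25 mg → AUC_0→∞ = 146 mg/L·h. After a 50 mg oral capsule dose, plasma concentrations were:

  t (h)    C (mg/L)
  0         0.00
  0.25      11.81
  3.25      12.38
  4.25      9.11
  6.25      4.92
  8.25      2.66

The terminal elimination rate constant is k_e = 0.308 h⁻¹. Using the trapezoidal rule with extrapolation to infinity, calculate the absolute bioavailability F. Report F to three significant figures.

Trapezoidal AUC_0→8.25 (oral capsule):
  [0→0.25]: (0.00+11.81)/2 × 0.25 = 1.47625
  [0.25→3.25]: (11.81+12.38)/2 × 3 = 36.285
  [3.25→4.25]: (12.38+9.11)/2 × 1 = 10.745
  [4.25→6.25]: (9.11+4.92)/2 × 2 = 14.03
  [6.25→8.25]: (4.92+2.66)/2 × 2 = 7.58
  Sum = 70.11625 mg/L·h
Tail: C_last/k_e = 2.66/0.308 = 8.636
AUC_0→∞ (oral capsule) = 70.11625 + 8.636 = 78.75225 mg/L·h
F = (AUC_ev/D_ev)/(AUC_iv/D_iv) = (78.75225/50)/(146/25) = 1.575045/5.84 = 0.2697

F = 0.270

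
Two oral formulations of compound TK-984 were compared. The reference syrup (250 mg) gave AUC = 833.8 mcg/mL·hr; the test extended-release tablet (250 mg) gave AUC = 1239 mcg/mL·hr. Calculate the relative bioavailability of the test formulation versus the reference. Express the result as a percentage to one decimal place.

F_rel = (AUC_test/D_test) / (AUC_ref/D_ref)
      = (1239/250) / (833.8/250)
      = 4.956 / 3.3352 = 1.4860 = 148.60%

F_rel = 148.6%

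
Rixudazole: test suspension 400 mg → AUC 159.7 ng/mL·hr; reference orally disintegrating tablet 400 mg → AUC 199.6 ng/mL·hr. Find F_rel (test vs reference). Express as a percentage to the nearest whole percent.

F_rel = 80%

F_rel = (AUC_test/D_test) / (AUC_ref/D_ref)
      = (159.7/400) / (199.6/400)
      = 0.39925 / 0.499 = 0.8001 = 80.01%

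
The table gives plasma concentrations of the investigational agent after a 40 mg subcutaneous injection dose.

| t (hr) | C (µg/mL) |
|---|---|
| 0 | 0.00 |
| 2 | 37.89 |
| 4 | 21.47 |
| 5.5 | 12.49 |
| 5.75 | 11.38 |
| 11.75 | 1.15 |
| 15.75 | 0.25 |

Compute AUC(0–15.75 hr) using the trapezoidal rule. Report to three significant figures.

AUC = 166 µg/mL·hr

Trapezoidal AUC_0→15.75:
  [0→2]: (0.00+37.89)/2 × 2 = 37.89
  [2→4]: (37.89+21.47)/2 × 2 = 59.36
  [4→5.5]: (21.47+12.49)/2 × 1.5 = 25.47
  [5.5→5.75]: (12.49+11.38)/2 × 0.25 = 2.98375
  [5.75→11.75]: (11.38+1.15)/2 × 6 = 37.59
  [11.75→15.75]: (1.15+0.25)/2 × 4 = 2.8
  Sum = 166.09375 µg/mL·hr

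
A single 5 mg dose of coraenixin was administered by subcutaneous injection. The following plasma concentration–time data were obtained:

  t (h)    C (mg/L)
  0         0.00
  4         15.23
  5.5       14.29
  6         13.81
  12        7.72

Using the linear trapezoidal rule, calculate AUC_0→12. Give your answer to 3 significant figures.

AUC = 124 mg/L·h

Trapezoidal AUC_0→12:
  [0→4]: (0.00+15.23)/2 × 4 = 30.46
  [4→5.5]: (15.23+14.29)/2 × 1.5 = 22.14
  [5.5→6]: (14.29+13.81)/2 × 0.5 = 7.025
  [6→12]: (13.81+7.72)/2 × 6 = 64.59
  Sum = 124.215 mg/L·h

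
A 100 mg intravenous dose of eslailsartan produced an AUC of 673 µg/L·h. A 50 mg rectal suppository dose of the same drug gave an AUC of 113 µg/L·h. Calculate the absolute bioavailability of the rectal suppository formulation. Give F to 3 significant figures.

F = 0.336

F = (AUC_ev / D_ev) / (AUC_iv / D_iv)
  = (113/50) / (673/100)
  = 2.26 / 6.73 = 0.3358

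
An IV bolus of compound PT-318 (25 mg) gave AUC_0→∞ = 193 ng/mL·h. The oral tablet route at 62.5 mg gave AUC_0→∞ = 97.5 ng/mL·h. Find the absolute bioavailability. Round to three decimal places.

F = 0.202

F = (AUC_ev / D_ev) / (AUC_iv / D_iv)
  = (97.5/62.5) / (193/25)
  = 1.56 / 7.72 = 0.2021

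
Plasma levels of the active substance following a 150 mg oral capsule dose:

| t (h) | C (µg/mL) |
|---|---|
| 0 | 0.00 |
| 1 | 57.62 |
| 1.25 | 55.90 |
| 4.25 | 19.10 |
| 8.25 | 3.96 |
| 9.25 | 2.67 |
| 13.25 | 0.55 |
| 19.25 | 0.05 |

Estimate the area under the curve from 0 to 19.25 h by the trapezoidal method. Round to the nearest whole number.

AUC = 213 µg/mL·h

Trapezoidal AUC_0→19.25:
  [0→1]: (0.00+57.62)/2 × 1 = 28.81
  [1→1.25]: (57.62+55.90)/2 × 0.25 = 14.19
  [1.25→4.25]: (55.90+19.10)/2 × 3 = 112.5
  [4.25→8.25]: (19.10+3.96)/2 × 4 = 46.12
  [8.25→9.25]: (3.96+2.67)/2 × 1 = 3.315
  [9.25→13.25]: (2.67+0.55)/2 × 4 = 6.44
  [13.25→19.25]: (0.55+0.05)/2 × 6 = 1.8
  Sum = 213.175 µg/mL·h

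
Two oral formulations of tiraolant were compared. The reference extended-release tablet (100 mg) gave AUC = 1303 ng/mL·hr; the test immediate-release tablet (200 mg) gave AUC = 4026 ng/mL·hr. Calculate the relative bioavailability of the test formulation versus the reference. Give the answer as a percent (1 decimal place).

F_rel = (AUC_test/D_test) / (AUC_ref/D_ref)
      = (4026/200) / (1303/100)
      = 20.13 / 13.03 = 1.5449 = 154.49%

F_rel = 154.5%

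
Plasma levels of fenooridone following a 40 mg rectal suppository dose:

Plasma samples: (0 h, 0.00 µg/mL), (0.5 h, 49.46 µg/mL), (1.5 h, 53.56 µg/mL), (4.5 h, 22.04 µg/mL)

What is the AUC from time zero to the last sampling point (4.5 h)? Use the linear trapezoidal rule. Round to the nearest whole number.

Trapezoidal AUC_0→4.5:
  [0→0.5]: (0.00+49.46)/2 × 0.5 = 12.365
  [0.5→1.5]: (49.46+53.56)/2 × 1 = 51.51
  [1.5→4.5]: (53.56+22.04)/2 × 3 = 113.4
  Sum = 177.275 µg/mL·h

AUC = 177 µg/mL·h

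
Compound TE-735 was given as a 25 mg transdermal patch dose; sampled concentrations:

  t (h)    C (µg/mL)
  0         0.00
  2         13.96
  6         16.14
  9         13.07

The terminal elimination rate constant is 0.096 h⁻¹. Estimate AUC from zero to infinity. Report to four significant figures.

Trapezoidal AUC_0→9:
  [0→2]: (0.00+13.96)/2 × 2 = 13.96
  [2→6]: (13.96+16.14)/2 × 4 = 60.2
  [6→9]: (16.14+13.07)/2 × 3 = 43.815
  Sum = 117.975 µg/mL·h
Extrapolated tail: C_last / k_e = 13.07 / 0.096 = 136.146
AUC_0→∞ = 117.975 + 136.146 = 254.121 µg/mL·h

AUC = 254.1 µg/mL·h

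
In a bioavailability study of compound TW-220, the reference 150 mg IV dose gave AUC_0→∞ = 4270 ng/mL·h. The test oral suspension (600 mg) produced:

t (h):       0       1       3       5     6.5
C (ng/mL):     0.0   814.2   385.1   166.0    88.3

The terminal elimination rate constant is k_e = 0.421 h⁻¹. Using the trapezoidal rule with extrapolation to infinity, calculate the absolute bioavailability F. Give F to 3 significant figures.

F = 0.150

Trapezoidal AUC_0→6.5 (oral suspension):
  [0→1]: (0.0+814.2)/2 × 1 = 407.1
  [1→3]: (814.2+385.1)/2 × 2 = 1199.3
  [3→5]: (385.1+166.0)/2 × 2 = 551.1
  [5→6.5]: (166.0+88.3)/2 × 1.5 = 190.725
  Sum = 2348.225 ng/mL·h
Tail: C_last/k_e = 88.3/0.421 = 209.739
AUC_0→∞ (oral suspension) = 2348.225 + 209.739 = 2557.964 ng/mL·h
F = (AUC_ev/D_ev)/(AUC_iv/D_iv) = (2557.964/600)/(4270/150) = 4.26327/28.4667 = 0.1498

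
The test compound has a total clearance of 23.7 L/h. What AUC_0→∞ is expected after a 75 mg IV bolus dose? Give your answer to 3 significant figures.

AUC_0→∞ = Dose_iv / CL
        = 75 / 23.7 = 3.16456 mg/L·h

AUC = 3.16 mg/L·h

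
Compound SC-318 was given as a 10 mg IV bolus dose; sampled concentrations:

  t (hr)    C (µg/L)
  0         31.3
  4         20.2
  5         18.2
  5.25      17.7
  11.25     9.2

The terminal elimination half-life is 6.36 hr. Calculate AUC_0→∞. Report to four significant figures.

AUC = 291.8 µg/L·hr

Trapezoidal AUC_0→11.25:
  [0→4]: (31.3+20.2)/2 × 4 = 103.0
  [4→5]: (20.2+18.2)/2 × 1 = 19.2
  [5→5.25]: (18.2+17.7)/2 × 0.25 = 4.4875
  [5.25→11.25]: (17.7+9.2)/2 × 6 = 80.7
  Sum = 207.3875 µg/L·hr
k_e = ln2 / t½ = 0.693147 / 6.36 = 0.1090 hr^-1
Extrapolated tail: C_last / k_e = 9.2 / 0.109 = 84.404
AUC_0→∞ = 207.3875 + 84.404 = 291.7915 µg/L·hr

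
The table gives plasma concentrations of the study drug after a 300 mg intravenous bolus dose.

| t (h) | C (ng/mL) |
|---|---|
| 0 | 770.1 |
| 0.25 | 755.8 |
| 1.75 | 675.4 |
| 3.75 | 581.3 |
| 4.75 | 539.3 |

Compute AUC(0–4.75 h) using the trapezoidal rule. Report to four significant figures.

Trapezoidal AUC_0→4.75:
  [0→0.25]: (770.1+755.8)/2 × 0.25 = 190.7375
  [0.25→1.75]: (755.8+675.4)/2 × 1.5 = 1073.4
  [1.75→3.75]: (675.4+581.3)/2 × 2 = 1256.7
  [3.75→4.75]: (581.3+539.3)/2 × 1 = 560.3
  Sum = 3081.1375 ng/mL·h

AUC = 3081 ng/mL·h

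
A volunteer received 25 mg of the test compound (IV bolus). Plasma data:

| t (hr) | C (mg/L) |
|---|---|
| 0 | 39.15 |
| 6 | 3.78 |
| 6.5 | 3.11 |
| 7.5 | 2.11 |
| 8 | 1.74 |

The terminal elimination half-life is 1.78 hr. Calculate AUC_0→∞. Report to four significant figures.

Trapezoidal AUC_0→8:
  [0→6]: (39.15+3.78)/2 × 6 = 128.79
  [6→6.5]: (3.78+3.11)/2 × 0.5 = 1.7225
  [6.5→7.5]: (3.11+2.11)/2 × 1 = 2.61
  [7.5→8]: (2.11+1.74)/2 × 0.5 = 0.9625
  Sum = 134.085 mg/L·hr
k_e = ln2 / t½ = 0.693147 / 1.78 = 0.3894 hr^-1
Extrapolated tail: C_last / k_e = 1.74 / 0.3894 = 4.468
AUC_0→∞ = 134.085 + 4.468 = 138.553 mg/L·hr

AUC = 138.6 mg/L·hr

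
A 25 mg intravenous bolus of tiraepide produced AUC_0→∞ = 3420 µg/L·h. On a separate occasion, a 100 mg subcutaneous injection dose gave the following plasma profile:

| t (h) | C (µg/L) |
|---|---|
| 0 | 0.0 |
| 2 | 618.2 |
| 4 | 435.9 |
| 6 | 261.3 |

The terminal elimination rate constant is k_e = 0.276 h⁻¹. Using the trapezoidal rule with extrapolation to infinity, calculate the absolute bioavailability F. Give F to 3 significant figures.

Trapezoidal AUC_0→6 (subcutaneous injection):
  [0→2]: (0.0+618.2)/2 × 2 = 618.2
  [2→4]: (618.2+435.9)/2 × 2 = 1054.1
  [4→6]: (435.9+261.3)/2 × 2 = 697.2
  Sum = 2369.5 µg/L·h
Tail: C_last/k_e = 261.3/0.276 = 946.739
AUC_0→∞ (subcutaneous injection) = 2369.5 + 946.739 = 3316.239 µg/L·h
F = (AUC_ev/D_ev)/(AUC_iv/D_iv) = (3316.239/100)/(3420/25) = 33.16239/136.8 = 0.2424

F = 0.242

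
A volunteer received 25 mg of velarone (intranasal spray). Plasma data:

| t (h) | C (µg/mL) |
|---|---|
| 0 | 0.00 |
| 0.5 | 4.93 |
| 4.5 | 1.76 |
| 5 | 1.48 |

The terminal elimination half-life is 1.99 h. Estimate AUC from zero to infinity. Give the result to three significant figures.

AUC = 19.7 µg/mL·h

Trapezoidal AUC_0→5:
  [0→0.5]: (0.00+4.93)/2 × 0.5 = 1.2325
  [0.5→4.5]: (4.93+1.76)/2 × 4 = 13.38
  [4.5→5]: (1.76+1.48)/2 × 0.5 = 0.81
  Sum = 15.4225 µg/mL·h
k_e = ln2 / t½ = 0.693147 / 1.99 = 0.3483 h^-1
Extrapolated tail: C_last / k_e = 1.48 / 0.3483 = 4.249
AUC_0→∞ = 15.4225 + 4.249 = 19.6715 µg/mL·h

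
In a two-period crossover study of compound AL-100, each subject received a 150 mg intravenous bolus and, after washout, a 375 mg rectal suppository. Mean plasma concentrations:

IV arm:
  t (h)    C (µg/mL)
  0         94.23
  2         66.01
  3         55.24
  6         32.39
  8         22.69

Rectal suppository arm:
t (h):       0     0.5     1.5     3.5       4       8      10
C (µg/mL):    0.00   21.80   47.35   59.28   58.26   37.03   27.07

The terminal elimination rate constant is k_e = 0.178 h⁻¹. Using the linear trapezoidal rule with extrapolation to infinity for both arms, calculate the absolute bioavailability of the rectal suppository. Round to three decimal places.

Trapezoidal AUC_0→8 (IV):
  [0→2]: (94.23+66.01)/2 × 2 = 160.24
  [2→3]: (66.01+55.24)/2 × 1 = 60.625
  [3→6]: (55.24+32.39)/2 × 3 = 131.445
  [6→8]: (32.39+22.69)/2 × 2 = 55.08
  Sum = 407.39 µg/mL·h
IV tail: 22.69/0.178 = 127.472; AUC_iv,0→∞ = 407.39 + 127.472 = 534.862 µg/mL·h
Trapezoidal AUC_0→10 (rectal suppository):
  [0→0.5]: (0.00+21.80)/2 × 0.5 = 5.45
  [0.5→1.5]: (21.80+47.35)/2 × 1 = 34.575
  [1.5→3.5]: (47.35+59.28)/2 × 2 = 106.63
  [3.5→4]: (59.28+58.26)/2 × 0.5 = 29.385
  [4→8]: (58.26+37.03)/2 × 4 = 190.58
  [8→10]: (37.03+27.07)/2 × 2 = 64.1
  Sum = 430.72 µg/mL·h
rectal suppository tail: 27.07/0.178 = 152.079; AUC_ev,0→∞ = 430.72 + 152.079 = 582.799 µg/mL·h
F = (AUC_ev/D_ev)/(AUC_iv/D_iv) = (582.799/375)/(534.862/150) = 1.55413/3.56575 = 0.4358

F = 0.436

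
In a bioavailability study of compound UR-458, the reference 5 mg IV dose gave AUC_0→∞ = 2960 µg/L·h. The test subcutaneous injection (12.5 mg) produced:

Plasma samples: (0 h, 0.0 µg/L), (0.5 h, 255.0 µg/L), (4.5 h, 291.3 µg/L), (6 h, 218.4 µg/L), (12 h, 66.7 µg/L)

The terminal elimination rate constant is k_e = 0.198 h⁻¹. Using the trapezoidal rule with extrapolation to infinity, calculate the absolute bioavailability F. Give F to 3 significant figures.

F = 0.369

Trapezoidal AUC_0→12 (subcutaneous injection):
  [0→0.5]: (0.0+255.0)/2 × 0.5 = 63.75
  [0.5→4.5]: (255.0+291.3)/2 × 4 = 1092.6
  [4.5→6]: (291.3+218.4)/2 × 1.5 = 382.275
  [6→12]: (218.4+66.7)/2 × 6 = 855.3
  Sum = 2393.925 µg/L·h
Tail: C_last/k_e = 66.7/0.198 = 336.869
AUC_0→∞ (subcutaneous injection) = 2393.925 + 336.869 = 2730.794 µg/L·h
F = (AUC_ev/D_ev)/(AUC_iv/D_iv) = (2730.794/12.5)/(2960/5) = 218.46352/592 = 0.3690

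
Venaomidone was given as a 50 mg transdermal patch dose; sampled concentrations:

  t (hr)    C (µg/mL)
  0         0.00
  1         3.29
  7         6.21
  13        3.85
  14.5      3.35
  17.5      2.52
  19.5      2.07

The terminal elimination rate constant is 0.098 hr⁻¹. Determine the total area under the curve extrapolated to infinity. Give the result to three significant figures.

AUC = 100 µg/mL·hr

Trapezoidal AUC_0→19.5:
  [0→1]: (0.00+3.29)/2 × 1 = 1.645
  [1→7]: (3.29+6.21)/2 × 6 = 28.5
  [7→13]: (6.21+3.85)/2 × 6 = 30.18
  [13→14.5]: (3.85+3.35)/2 × 1.5 = 5.4
  [14.5→17.5]: (3.35+2.52)/2 × 3 = 8.805
  [17.5→19.5]: (2.52+2.07)/2 × 2 = 4.59
  Sum = 79.12 µg/mL·hr
Extrapolated tail: C_last / k_e = 2.07 / 0.098 = 21.122
AUC_0→∞ = 79.12 + 21.122 = 100.242 µg/mL·hr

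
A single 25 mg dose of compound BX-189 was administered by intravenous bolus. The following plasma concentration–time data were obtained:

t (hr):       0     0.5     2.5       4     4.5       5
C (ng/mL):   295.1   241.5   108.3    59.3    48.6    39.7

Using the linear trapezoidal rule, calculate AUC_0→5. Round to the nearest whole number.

Trapezoidal AUC_0→5:
  [0→0.5]: (295.1+241.5)/2 × 0.5 = 134.15
  [0.5→2.5]: (241.5+108.3)/2 × 2 = 349.8
  [2.5→4]: (108.3+59.3)/2 × 1.5 = 125.7
  [4→4.5]: (59.3+48.6)/2 × 0.5 = 26.975
  [4.5→5]: (48.6+39.7)/2 × 0.5 = 22.075
  Sum = 658.7 ng/mL·hr

AUC = 659 ng/mL·hr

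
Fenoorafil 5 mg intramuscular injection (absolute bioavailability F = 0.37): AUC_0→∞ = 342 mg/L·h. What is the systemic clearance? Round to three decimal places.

CL = 0.005 L/h

CL = F × Dose / AUC_0→∞
   = 0.37 × 5 / 342 = 0.00540936 L/h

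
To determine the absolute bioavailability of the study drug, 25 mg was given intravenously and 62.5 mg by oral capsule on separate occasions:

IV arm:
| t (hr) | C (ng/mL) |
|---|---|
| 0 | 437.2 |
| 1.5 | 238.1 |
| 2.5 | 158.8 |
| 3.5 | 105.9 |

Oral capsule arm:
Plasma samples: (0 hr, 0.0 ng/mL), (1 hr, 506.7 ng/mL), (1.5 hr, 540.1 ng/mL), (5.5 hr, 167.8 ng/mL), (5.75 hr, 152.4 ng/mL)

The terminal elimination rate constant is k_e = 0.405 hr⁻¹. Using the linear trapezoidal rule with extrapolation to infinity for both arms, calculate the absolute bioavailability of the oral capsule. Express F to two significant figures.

Trapezoidal AUC_0→3.5 (IV):
  [0→1.5]: (437.2+238.1)/2 × 1.5 = 506.475
  [1.5→2.5]: (238.1+158.8)/2 × 1 = 198.45
  [2.5→3.5]: (158.8+105.9)/2 × 1 = 132.35
  Sum = 837.275 ng/mL·hr
IV tail: 105.9/0.405 = 261.481; AUC_iv,0→∞ = 837.275 + 261.481 = 1098.756 ng/mL·hr
Trapezoidal AUC_0→5.75 (oral capsule):
  [0→1]: (0.0+506.7)/2 × 1 = 253.35
  [1→1.5]: (506.7+540.1)/2 × 0.5 = 261.7
  [1.5→5.5]: (540.1+167.8)/2 × 4 = 1415.8
  [5.5→5.75]: (167.8+152.4)/2 × 0.25 = 40.025
  Sum = 1970.875 ng/mL·hr
oral capsule tail: 152.4/0.405 = 376.296; AUC_ev,0→∞ = 1970.875 + 376.296 = 2347.171 ng/mL·hr
F = (AUC_ev/D_ev)/(AUC_iv/D_iv) = (2347.171/62.5)/(1098.756/25) = 37.554736/43.95024 = 0.8545

F = 0.85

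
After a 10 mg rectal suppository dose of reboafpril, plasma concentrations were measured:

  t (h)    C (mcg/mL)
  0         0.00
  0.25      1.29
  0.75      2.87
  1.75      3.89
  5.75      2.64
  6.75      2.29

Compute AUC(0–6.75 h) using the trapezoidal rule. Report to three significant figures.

Trapezoidal AUC_0→6.75:
  [0→0.25]: (0.00+1.29)/2 × 0.25 = 0.16125
  [0.25→0.75]: (1.29+2.87)/2 × 0.5 = 1.04
  [0.75→1.75]: (2.87+3.89)/2 × 1 = 3.38
  [1.75→5.75]: (3.89+2.64)/2 × 4 = 13.06
  [5.75→6.75]: (2.64+2.29)/2 × 1 = 2.465
  Sum = 20.10625 mcg/mL·h

AUC = 20.1 mcg/mL·h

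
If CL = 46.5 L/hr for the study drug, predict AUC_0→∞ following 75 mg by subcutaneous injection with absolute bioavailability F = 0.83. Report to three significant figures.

AUC = 1.34 mg/L·hr

AUC_0→∞ = F × Dose / CL
        = 0.83 × 75 / 46.5 = 1.33871 mg/L·hr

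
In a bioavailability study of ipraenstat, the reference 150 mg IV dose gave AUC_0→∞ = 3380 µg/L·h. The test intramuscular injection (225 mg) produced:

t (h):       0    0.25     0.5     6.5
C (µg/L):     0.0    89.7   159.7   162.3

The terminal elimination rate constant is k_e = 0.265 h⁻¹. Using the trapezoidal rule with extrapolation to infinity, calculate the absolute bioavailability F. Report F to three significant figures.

F = 0.320

Trapezoidal AUC_0→6.5 (intramuscular injection):
  [0→0.25]: (0.0+89.7)/2 × 0.25 = 11.2125
  [0.25→0.5]: (89.7+159.7)/2 × 0.25 = 31.175
  [0.5→6.5]: (159.7+162.3)/2 × 6 = 966.0
  Sum = 1008.3875 µg/L·h
Tail: C_last/k_e = 162.3/0.265 = 612.453
AUC_0→∞ (intramuscular injection) = 1008.3875 + 612.453 = 1620.8405 µg/L·h
F = (AUC_ev/D_ev)/(AUC_iv/D_iv) = (1620.8405/225)/(3380/150) = 7.20374/22.5333 = 0.3197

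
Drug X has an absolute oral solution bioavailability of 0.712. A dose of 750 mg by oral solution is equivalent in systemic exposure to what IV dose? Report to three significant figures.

D_iv = 534 mg

Systemic exposure from an extravascular dose = F × D_ev, so the equivalent IV dose is F × D_ev.
D_iv = F × D_ev = 0.712 × 750 = 534 mg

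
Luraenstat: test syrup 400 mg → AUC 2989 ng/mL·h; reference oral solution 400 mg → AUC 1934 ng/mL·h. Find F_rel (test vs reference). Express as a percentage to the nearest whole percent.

F_rel = (AUC_test/D_test) / (AUC_ref/D_ref)
      = (2989/400) / (1934/400)
      = 7.4725 / 4.835 = 1.5455 = 154.55%

F_rel = 155%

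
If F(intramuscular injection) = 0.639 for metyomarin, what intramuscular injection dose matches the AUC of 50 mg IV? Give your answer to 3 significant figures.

D_intramuscular = 78.2 mg

For equal systemic exposure: F × D_ev = D_iv
D_ev = D_iv / F = 50 / 0.639 = 78.2473 mg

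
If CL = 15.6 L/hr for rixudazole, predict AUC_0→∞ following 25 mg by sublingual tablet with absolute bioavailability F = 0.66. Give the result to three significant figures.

AUC_0→∞ = F × Dose / CL
        = 0.66 × 25 / 15.6 = 1.05769 mg/L·hr

AUC = 1.06 mg/L·hr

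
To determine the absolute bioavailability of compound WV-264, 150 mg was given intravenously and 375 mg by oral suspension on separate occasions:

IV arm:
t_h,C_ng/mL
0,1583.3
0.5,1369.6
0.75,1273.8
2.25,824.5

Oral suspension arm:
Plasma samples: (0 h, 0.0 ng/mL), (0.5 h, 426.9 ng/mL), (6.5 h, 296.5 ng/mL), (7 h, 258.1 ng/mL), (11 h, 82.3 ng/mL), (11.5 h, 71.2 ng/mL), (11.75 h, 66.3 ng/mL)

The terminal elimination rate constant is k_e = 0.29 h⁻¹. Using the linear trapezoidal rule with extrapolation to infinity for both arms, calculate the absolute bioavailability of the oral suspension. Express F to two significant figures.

Trapezoidal AUC_0→2.25 (IV):
  [0→0.5]: (1583.3+1369.6)/2 × 0.5 = 738.225
  [0.5→0.75]: (1369.6+1273.8)/2 × 0.25 = 330.425
  [0.75→2.25]: (1273.8+824.5)/2 × 1.5 = 1573.725
  Sum = 2642.375 ng/mL·h
IV tail: 824.5/0.29 = 2843.103; AUC_iv,0→∞ = 2642.375 + 2843.103 = 5485.478 ng/mL·h
Trapezoidal AUC_0→11.75 (oral suspension):
  [0→0.5]: (0.0+426.9)/2 × 0.5 = 106.725
  [0.5→6.5]: (426.9+296.5)/2 × 6 = 2170.2
  [6.5→7]: (296.5+258.1)/2 × 0.5 = 138.65
  [7→11]: (258.1+82.3)/2 × 4 = 680.8
  [11→11.5]: (82.3+71.2)/2 × 0.5 = 38.375
  [11.5→11.75]: (71.2+66.3)/2 × 0.25 = 17.1875
  Sum = 3151.9375 ng/mL·h
oral suspension tail: 66.3/0.29 = 228.621; AUC_ev,0→∞ = 3151.9375 + 228.621 = 3380.5585 ng/mL·h
F = (AUC_ev/D_ev)/(AUC_iv/D_iv) = (3380.5585/375)/(5485.478/150) = 9.01482/36.5699 = 0.2465

F = 0.25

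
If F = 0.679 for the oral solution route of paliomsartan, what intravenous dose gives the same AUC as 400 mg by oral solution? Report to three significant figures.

D_iv = 272 mg

Systemic exposure from an extravascular dose = F × D_ev, so the equivalent IV dose is F × D_ev.
D_iv = F × D_ev = 0.679 × 400 = 271.6 mg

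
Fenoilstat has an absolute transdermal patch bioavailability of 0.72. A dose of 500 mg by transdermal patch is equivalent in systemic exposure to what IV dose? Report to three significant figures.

D_iv = 360 mg

Systemic exposure from an extravascular dose = F × D_ev, so the equivalent IV dose is F × D_ev.
D_iv = F × D_ev = 0.72 × 500 = 360 mg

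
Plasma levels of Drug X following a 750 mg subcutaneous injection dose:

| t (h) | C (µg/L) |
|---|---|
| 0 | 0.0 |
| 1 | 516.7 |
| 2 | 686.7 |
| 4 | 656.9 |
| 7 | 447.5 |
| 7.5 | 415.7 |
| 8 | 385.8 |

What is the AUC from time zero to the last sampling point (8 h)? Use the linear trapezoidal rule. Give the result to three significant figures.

Trapezoidal AUC_0→8:
  [0→1]: (0.0+516.7)/2 × 1 = 258.35
  [1→2]: (516.7+686.7)/2 × 1 = 601.7
  [2→4]: (686.7+656.9)/2 × 2 = 1343.6
  [4→7]: (656.9+447.5)/2 × 3 = 1656.6
  [7→7.5]: (447.5+415.7)/2 × 0.5 = 215.8
  [7.5→8]: (415.7+385.8)/2 × 0.5 = 200.375
  Sum = 4276.425 µg/L·h

AUC = 4280 µg/L·h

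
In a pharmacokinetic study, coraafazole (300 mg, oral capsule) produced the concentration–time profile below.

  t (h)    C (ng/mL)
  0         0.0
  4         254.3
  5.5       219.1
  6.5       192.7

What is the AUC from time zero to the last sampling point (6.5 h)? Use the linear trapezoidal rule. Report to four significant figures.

AUC = 1070 ng/mL·h

Trapezoidal AUC_0→6.5:
  [0→4]: (0.0+254.3)/2 × 4 = 508.6
  [4→5.5]: (254.3+219.1)/2 × 1.5 = 355.05
  [5.5→6.5]: (219.1+192.7)/2 × 1 = 205.9
  Sum = 1069.55 ng/mL·h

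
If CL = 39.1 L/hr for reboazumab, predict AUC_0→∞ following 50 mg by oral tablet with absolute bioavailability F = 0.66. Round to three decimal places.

AUC = 0.844 mg/L·hr

AUC_0→∞ = F × Dose / CL
        = 0.66 × 50 / 39.1 = 0.84399 mg/L·hr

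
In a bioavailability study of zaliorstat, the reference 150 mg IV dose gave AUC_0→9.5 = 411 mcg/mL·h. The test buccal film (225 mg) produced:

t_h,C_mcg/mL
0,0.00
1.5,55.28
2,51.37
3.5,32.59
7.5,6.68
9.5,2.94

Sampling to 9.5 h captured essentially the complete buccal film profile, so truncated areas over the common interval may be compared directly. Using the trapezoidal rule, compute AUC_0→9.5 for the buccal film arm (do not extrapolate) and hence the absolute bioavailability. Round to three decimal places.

F = 0.356

Trapezoidal AUC_0→9.5 (buccal film):
  [0→1.5]: (0.00+55.28)/2 × 1.5 = 41.46
  [1.5→2]: (55.28+51.37)/2 × 0.5 = 26.6625
  [2→3.5]: (51.37+32.59)/2 × 1.5 = 62.97
  [3.5→7.5]: (32.59+6.68)/2 × 4 = 78.54
  [7.5→9.5]: (6.68+2.94)/2 × 2 = 9.62
  Sum = 219.2525 mcg/mL·h
F = (AUC_ev/D_ev)/(AUC_iv/D_iv) = (219.2525/225)/(411/150) = 0.974456/2.74 = 0.3556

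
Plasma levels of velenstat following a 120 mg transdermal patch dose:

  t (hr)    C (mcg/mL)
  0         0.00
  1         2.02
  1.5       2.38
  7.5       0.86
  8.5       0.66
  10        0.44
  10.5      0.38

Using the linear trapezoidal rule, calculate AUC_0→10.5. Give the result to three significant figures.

Trapezoidal AUC_0→10.5:
  [0→1]: (0.00+2.02)/2 × 1 = 1.01
  [1→1.5]: (2.02+2.38)/2 × 0.5 = 1.1
  [1.5→7.5]: (2.38+0.86)/2 × 6 = 9.72
  [7.5→8.5]: (0.86+0.66)/2 × 1 = 0.76
  [8.5→10]: (0.66+0.44)/2 × 1.5 = 0.825
  [10→10.5]: (0.44+0.38)/2 × 0.5 = 0.205
  Sum = 13.62 mcg/mL·hr

AUC = 13.6 mcg/mL·hr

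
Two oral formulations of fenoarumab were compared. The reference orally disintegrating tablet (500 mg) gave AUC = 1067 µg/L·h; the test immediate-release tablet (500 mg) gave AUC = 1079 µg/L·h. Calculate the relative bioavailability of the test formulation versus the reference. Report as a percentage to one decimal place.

F_rel = (AUC_test/D_test) / (AUC_ref/D_ref)
      = (1079/500) / (1067/500)
      = 2.158 / 2.134 = 1.0112 = 101.12%

F_rel = 101.1%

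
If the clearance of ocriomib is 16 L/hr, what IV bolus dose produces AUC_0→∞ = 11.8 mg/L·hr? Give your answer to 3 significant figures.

Dose_iv = CL × AUC_0→∞
     = 16 × 11.8 = 188.8 mg

Dose = 189 mg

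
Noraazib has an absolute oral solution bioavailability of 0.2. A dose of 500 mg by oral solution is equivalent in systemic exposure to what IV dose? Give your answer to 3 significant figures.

D_iv = 100 mg

Systemic exposure from an extravascular dose = F × D_ev, so the equivalent IV dose is F × D_ev.
D_iv = F × D_ev = 0.2 × 500 = 100 mg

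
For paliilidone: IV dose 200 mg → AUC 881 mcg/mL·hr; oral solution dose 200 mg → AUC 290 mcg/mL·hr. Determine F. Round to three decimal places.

F = 0.329

F = (AUC_ev / D_ev) / (AUC_iv / D_iv)
  = (290/200) / (881/200)
  = 1.45 / 4.405 = 0.3292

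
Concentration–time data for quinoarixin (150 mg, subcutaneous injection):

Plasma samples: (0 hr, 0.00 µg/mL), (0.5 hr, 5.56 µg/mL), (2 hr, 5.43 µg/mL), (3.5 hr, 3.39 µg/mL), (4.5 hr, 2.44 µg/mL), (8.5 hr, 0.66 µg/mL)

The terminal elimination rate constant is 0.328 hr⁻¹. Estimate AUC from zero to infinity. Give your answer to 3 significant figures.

AUC = 27.4 µg/mL·hr

Trapezoidal AUC_0→8.5:
  [0→0.5]: (0.00+5.56)/2 × 0.5 = 1.39
  [0.5→2]: (5.56+5.43)/2 × 1.5 = 8.2425
  [2→3.5]: (5.43+3.39)/2 × 1.5 = 6.615
  [3.5→4.5]: (3.39+2.44)/2 × 1 = 2.915
  [4.5→8.5]: (2.44+0.66)/2 × 4 = 6.2
  Sum = 25.3625 µg/mL·hr
Extrapolated tail: C_last / k_e = 0.66 / 0.328 = 2.012
AUC_0→∞ = 25.3625 + 2.012 = 27.3745 µg/mL·hr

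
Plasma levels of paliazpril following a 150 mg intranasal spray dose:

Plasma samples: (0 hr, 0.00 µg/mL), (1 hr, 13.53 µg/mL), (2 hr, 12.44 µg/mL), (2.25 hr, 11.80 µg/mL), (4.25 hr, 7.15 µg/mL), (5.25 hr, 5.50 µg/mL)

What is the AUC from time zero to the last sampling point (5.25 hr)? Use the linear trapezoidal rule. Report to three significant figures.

Trapezoidal AUC_0→5.25:
  [0→1]: (0.00+13.53)/2 × 1 = 6.765
  [1→2]: (13.53+12.44)/2 × 1 = 12.985
  [2→2.25]: (12.44+11.80)/2 × 0.25 = 3.03
  [2.25→4.25]: (11.80+7.15)/2 × 2 = 18.95
  [4.25→5.25]: (7.15+5.50)/2 × 1 = 6.325
  Sum = 48.055 µg/mL·hr

AUC = 48.1 µg/mL·hr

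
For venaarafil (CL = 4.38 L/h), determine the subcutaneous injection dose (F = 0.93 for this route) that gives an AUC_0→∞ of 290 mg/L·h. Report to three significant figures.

Dose = CL × AUC_0→∞ / F
     = 4.38 × 290 / 0.93 = 1365.81 mg

Dose = 1370 mg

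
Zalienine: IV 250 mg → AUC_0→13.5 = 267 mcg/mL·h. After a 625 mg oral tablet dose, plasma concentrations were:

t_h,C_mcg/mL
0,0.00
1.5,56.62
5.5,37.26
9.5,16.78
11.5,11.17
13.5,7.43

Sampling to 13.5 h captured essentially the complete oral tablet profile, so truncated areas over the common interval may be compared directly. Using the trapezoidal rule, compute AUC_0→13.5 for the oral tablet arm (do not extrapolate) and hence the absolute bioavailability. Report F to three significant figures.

Trapezoidal AUC_0→13.5 (oral tablet):
  [0→1.5]: (0.00+56.62)/2 × 1.5 = 42.465
  [1.5→5.5]: (56.62+37.26)/2 × 4 = 187.76
  [5.5→9.5]: (37.26+16.78)/2 × 4 = 108.08
  [9.5→11.5]: (16.78+11.17)/2 × 2 = 27.95
  [11.5→13.5]: (11.17+7.43)/2 × 2 = 18.6
  Sum = 384.855 mcg/mL·h
F = (AUC_ev/D_ev)/(AUC_iv/D_iv) = (384.855/625)/(267/250) = 0.615768/1.068 = 0.5766

F = 0.577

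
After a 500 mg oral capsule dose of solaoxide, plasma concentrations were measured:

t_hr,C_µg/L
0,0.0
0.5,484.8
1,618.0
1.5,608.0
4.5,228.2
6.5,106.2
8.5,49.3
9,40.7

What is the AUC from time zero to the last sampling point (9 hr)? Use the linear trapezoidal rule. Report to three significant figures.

Trapezoidal AUC_0→9:
  [0→0.5]: (0.0+484.8)/2 × 0.5 = 121.2
  [0.5→1]: (484.8+618.0)/2 × 0.5 = 275.7
  [1→1.5]: (618.0+608.0)/2 × 0.5 = 306.5
  [1.5→4.5]: (608.0+228.2)/2 × 3 = 1254.3
  [4.5→6.5]: (228.2+106.2)/2 × 2 = 334.4
  [6.5→8.5]: (106.2+49.3)/2 × 2 = 155.5
  [8.5→9]: (49.3+40.7)/2 × 0.5 = 22.5
  Sum = 2470.1 µg/L·hr

AUC = 2470 µg/L·hr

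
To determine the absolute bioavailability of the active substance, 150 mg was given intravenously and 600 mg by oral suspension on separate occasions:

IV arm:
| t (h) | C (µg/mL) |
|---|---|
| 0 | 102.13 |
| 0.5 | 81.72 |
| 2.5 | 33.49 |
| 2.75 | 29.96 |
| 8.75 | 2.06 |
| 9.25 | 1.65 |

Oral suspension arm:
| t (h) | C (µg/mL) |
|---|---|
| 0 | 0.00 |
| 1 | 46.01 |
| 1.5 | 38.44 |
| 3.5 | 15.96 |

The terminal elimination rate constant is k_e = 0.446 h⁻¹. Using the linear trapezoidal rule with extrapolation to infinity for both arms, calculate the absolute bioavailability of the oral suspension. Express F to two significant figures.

Trapezoidal AUC_0→9.25 (IV):
  [0→0.5]: (102.13+81.72)/2 × 0.5 = 45.9625
  [0.5→2.5]: (81.72+33.49)/2 × 2 = 115.21
  [2.5→2.75]: (33.49+29.96)/2 × 0.25 = 7.93125
  [2.75→8.75]: (29.96+2.06)/2 × 6 = 96.06
  [8.75→9.25]: (2.06+1.65)/2 × 0.5 = 0.9275
  Sum = 266.09125 µg/mL·h
IV tail: 1.65/0.446 = 3.700; AUC_iv,0→∞ = 266.09125 + 3.700 = 269.79125 µg/mL·h
Trapezoidal AUC_0→3.5 (oral suspension):
  [0→1]: (0.00+46.01)/2 × 1 = 23.005
  [1→1.5]: (46.01+38.44)/2 × 0.5 = 21.1125
  [1.5→3.5]: (38.44+15.96)/2 × 2 = 54.4
  Sum = 98.5175 µg/mL·h
oral suspension tail: 15.96/0.446 = 35.785; AUC_ev,0→∞ = 98.5175 + 35.785 = 134.3025 µg/mL·h
F = (AUC_ev/D_ev)/(AUC_iv/D_iv) = (134.3025/600)/(269.79125/150) = 0.2238375/1.79861 = 0.1245

F = 0.12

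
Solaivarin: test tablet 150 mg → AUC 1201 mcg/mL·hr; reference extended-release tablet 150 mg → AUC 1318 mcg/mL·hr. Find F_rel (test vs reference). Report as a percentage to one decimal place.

F_rel = (AUC_test/D_test) / (AUC_ref/D_ref)
      = (1201/150) / (1318/150)
      = 8.00667 / 8.78667 = 0.9112 = 91.12%

F_rel = 91.1%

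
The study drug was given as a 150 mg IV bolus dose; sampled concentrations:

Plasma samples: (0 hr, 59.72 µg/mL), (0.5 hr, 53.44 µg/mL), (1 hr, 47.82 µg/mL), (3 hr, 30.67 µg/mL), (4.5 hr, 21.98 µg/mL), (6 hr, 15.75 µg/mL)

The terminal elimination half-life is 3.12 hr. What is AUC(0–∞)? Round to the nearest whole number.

AUC = 271 µg/mL·hr

Trapezoidal AUC_0→6:
  [0→0.5]: (59.72+53.44)/2 × 0.5 = 28.29
  [0.5→1]: (53.44+47.82)/2 × 0.5 = 25.315
  [1→3]: (47.82+30.67)/2 × 2 = 78.49
  [3→4.5]: (30.67+21.98)/2 × 1.5 = 39.4875
  [4.5→6]: (21.98+15.75)/2 × 1.5 = 28.2975
  Sum = 199.88 µg/mL·hr
k_e = ln2 / t½ = 0.693147 / 3.12 = 0.2222 hr^-1
Extrapolated tail: C_last / k_e = 15.75 / 0.2222 = 70.882
AUC_0→∞ = 199.88 + 70.882 = 270.762 µg/mL·hr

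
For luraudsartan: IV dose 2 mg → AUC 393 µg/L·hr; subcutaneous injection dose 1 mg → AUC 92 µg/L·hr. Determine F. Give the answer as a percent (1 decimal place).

F = 46.8%

F = (AUC_ev / D_ev) / (AUC_iv / D_iv)
  = (92/1) / (393/2)
  = 92 / 196.5 = 0.4682
  = 46.82%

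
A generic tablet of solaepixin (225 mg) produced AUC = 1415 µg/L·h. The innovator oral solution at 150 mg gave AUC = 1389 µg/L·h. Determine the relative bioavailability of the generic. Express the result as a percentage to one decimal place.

F_rel = (AUC_test/D_test) / (AUC_ref/D_ref)
      = (1415/225) / (1389/150)
      = 6.28889 / 9.26 = 0.6791 = 67.91%

F_rel = 67.9%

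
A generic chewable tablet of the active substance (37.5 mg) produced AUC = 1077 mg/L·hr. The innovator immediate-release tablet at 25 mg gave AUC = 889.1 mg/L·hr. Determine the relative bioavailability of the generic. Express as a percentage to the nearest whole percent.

F_rel = (AUC_test/D_test) / (AUC_ref/D_ref)
      = (1077/37.5) / (889.1/25)
      = 28.72 / 35.564 = 0.8076 = 80.76%

F_rel = 81%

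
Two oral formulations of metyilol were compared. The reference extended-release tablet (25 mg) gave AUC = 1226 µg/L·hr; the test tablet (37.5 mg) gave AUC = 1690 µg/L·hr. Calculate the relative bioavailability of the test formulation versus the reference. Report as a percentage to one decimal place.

F_rel = 91.9%

F_rel = (AUC_test/D_test) / (AUC_ref/D_ref)
      = (1690/37.5) / (1226/25)
      = 45.0667 / 49.04 = 0.9190 = 91.90%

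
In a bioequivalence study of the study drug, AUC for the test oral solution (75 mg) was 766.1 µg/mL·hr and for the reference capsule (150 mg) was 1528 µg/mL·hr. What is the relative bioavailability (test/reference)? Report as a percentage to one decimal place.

F_rel = 100.3%

F_rel = (AUC_test/D_test) / (AUC_ref/D_ref)
      = (766.1/75) / (1528/150)
      = 10.2147 / 10.1867 = 1.0027 = 100.27%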